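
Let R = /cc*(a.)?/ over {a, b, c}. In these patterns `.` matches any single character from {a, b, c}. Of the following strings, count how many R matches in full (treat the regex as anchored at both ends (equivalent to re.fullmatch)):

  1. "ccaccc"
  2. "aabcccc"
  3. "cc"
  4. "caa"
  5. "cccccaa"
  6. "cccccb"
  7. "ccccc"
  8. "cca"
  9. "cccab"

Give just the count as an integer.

5

1 → no match
2 → no match — must start with "c"
3 → match
4 → match
5 → match
6 → no match
7 → match
8 → no match
9 → match
Total matched: 5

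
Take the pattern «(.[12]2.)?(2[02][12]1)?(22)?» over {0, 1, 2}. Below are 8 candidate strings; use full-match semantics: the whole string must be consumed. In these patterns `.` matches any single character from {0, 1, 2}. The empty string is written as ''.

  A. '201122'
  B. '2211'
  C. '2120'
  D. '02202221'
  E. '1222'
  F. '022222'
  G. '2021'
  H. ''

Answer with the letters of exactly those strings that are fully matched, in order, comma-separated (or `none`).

A, B, C, D, E, F, G, H

A → match
B → match
C → match
D → match
E → match
F → match
G → match
H → match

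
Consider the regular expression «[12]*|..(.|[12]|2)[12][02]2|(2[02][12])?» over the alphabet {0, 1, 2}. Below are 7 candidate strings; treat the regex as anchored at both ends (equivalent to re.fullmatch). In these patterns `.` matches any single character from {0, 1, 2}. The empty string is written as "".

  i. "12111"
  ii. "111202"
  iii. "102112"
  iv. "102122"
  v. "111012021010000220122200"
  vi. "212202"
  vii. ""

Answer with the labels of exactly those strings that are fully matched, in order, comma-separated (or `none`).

i → match
ii → match
iii → no match
iv → match
v → no match
vi → match
vii → match

i, ii, iv, vi, vii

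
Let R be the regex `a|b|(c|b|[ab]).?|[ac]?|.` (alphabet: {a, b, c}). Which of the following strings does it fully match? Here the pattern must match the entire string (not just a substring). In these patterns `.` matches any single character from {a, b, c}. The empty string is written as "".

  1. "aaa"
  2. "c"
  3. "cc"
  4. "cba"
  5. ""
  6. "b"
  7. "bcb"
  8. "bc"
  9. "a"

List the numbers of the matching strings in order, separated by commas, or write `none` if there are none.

1 → no match
2 → match
3 → match
4 → no match
5 → match
6 → match
7 → no match
8 → match
9 → match

2, 3, 5, 6, 8, 9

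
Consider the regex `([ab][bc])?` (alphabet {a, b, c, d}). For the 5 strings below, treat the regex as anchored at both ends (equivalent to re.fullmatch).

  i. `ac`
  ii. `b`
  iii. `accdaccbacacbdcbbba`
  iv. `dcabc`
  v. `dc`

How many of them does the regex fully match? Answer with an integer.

i → match
ii → no match
iii → no match
iv → no match
v → no match
Total matched: 1

1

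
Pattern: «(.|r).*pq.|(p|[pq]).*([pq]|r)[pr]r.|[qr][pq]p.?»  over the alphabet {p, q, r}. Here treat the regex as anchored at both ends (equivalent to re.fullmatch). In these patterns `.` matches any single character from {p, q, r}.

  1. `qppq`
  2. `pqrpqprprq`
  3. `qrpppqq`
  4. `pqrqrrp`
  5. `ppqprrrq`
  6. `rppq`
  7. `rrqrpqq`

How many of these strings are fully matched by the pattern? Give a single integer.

1 → match
2 → match
3 → match
4 → match
5 → match
6 → match
7 → match
Total matched: 7

7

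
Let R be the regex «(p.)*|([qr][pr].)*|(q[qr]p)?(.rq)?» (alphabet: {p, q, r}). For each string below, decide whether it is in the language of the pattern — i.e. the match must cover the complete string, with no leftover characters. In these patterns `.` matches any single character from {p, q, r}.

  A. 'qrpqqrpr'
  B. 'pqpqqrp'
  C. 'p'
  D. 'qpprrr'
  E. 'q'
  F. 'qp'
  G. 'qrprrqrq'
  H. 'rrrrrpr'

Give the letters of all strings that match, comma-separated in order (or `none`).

A → no match
B → no match
C → no match
D → match
E → no match
F → no match
G → no match
H → no match

D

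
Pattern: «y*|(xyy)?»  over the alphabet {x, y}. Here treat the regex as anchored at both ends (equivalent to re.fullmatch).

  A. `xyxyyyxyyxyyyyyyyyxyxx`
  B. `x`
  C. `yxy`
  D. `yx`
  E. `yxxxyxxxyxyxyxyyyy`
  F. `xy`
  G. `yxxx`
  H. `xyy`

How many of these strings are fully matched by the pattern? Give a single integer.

A → no match
B → no match
C → no match
D → no match
E → no match
F → no match
G → no match
H → match
Total matched: 1

1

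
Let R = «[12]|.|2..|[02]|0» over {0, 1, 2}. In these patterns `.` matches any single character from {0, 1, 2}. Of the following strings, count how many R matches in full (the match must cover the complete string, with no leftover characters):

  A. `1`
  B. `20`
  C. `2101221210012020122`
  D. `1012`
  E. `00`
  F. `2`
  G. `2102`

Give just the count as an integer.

2

A → match
B → no match
C → no match
D → no match
E → no match
F → match
G → no match
Total matched: 2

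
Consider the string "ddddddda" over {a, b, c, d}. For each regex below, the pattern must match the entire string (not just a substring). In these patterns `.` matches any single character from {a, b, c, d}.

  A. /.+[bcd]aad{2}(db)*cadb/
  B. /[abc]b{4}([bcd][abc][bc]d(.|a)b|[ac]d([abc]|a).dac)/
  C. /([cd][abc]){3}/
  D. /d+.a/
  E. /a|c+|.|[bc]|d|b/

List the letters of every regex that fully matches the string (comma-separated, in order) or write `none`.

A → no match — must end with "cadb"
B → no match
C → no match
D → match
E → no match

D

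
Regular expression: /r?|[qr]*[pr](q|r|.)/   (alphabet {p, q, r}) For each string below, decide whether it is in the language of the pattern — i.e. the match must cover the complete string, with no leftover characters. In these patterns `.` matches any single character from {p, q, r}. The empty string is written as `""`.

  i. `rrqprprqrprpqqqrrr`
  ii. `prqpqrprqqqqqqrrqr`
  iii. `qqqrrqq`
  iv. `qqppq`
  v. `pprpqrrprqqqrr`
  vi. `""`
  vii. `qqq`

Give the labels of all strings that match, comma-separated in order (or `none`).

vi

i → no match
ii → no match
iii → no match
iv → no match
v → no match
vi → match
vii → no match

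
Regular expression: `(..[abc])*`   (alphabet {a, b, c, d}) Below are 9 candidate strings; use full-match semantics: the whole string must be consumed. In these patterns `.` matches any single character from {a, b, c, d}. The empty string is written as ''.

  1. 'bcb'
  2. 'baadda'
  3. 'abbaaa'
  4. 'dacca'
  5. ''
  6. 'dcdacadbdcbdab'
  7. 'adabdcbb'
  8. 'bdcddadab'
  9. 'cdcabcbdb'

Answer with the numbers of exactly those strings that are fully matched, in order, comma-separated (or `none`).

1 → match
2 → match
3 → match
4 → no match
5 → match
6 → no match
7 → no match
8 → match
9 → match

1, 2, 3, 5, 8, 9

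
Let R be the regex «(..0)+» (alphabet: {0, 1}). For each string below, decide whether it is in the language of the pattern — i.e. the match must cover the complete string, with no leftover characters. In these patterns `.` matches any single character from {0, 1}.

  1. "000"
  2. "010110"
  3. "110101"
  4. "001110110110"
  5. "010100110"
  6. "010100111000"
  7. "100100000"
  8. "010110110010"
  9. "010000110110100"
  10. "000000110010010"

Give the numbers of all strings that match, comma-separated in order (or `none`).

1, 2, 5, 7, 8, 9, 10

1. "000" → match
2. "010110" → match
3. "110101" → no match — must end with "0"
4. "001110110110" → no match
5. "010100110" → match
6. "010100111000" → no match
7. "100100000" → match
8. "010110110010" → match
9 → match
10 → match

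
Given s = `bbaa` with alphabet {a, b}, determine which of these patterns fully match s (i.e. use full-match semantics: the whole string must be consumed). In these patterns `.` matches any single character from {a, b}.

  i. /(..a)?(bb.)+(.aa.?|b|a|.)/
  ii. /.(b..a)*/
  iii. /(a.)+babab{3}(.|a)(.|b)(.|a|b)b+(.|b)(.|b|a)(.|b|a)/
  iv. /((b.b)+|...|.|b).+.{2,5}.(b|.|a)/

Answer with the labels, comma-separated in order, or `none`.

i

i → match
ii → no match
iii → no match — must start with `a`
iv → no match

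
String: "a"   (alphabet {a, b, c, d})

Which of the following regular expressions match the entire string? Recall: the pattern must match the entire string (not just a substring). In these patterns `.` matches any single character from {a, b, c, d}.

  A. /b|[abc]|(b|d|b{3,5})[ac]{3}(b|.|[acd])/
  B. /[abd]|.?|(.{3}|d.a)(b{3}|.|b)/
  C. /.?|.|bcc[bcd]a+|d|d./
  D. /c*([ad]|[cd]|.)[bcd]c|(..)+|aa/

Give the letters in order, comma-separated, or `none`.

A → match
B → match
C → match
D → no match

A, B, C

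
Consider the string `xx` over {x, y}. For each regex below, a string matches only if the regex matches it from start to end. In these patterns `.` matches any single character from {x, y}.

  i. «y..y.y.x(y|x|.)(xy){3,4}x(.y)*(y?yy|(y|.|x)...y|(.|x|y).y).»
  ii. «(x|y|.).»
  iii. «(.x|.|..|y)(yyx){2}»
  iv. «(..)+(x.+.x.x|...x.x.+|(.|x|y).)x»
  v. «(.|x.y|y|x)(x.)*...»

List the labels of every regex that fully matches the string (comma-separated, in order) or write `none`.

ii

i → no match — must start with `y`
ii → match
iii → no match — must end with `yyx`
iv → no match
v → no match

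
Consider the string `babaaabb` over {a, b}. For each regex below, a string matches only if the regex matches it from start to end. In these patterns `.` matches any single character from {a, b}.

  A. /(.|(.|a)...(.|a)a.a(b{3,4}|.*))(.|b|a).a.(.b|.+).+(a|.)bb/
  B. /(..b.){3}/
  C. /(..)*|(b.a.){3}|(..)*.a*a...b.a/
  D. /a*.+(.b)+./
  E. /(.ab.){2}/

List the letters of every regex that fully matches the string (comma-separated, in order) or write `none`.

C, D, E

A → no match
B → no match
C → match
D → match
E → match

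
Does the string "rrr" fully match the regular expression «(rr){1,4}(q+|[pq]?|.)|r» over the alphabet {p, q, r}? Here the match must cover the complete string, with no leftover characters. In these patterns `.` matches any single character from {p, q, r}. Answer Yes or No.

Yes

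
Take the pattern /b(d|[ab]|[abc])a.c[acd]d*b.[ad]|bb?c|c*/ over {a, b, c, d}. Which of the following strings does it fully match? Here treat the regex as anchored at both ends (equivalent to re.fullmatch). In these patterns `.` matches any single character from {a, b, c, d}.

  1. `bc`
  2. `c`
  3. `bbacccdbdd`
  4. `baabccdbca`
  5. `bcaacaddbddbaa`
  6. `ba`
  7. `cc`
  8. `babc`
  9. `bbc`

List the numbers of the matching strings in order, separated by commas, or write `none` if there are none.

1 → match
2 → match
3 → match
4 → match
5 → no match
6 → no match
7 → match
8 → no match
9 → match

1, 2, 3, 4, 7, 9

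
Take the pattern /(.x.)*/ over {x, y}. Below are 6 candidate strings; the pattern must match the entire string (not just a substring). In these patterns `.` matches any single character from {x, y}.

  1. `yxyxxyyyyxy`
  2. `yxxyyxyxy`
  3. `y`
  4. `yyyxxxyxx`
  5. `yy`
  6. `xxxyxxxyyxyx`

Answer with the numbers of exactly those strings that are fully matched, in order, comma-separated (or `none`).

none

1 → no match
2 → no match
3 → no match
4 → no match
5 → no match
6 → no match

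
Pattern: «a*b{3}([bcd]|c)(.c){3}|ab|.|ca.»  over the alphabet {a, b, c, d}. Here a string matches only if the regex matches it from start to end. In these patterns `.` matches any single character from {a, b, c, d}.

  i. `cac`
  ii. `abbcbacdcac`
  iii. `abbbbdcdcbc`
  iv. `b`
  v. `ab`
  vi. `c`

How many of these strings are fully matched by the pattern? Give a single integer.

i → match
ii → no match
iii → match
iv → match
v → match
vi → match
Total matched: 5

5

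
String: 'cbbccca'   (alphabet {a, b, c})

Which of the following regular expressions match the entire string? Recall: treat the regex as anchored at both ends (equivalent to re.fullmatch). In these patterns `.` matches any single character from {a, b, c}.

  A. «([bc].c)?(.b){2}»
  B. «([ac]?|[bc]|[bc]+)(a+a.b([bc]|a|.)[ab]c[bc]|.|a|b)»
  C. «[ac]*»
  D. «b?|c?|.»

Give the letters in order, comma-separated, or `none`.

A → no match — must end with 'b'
B → match
C → no match
D → no match

B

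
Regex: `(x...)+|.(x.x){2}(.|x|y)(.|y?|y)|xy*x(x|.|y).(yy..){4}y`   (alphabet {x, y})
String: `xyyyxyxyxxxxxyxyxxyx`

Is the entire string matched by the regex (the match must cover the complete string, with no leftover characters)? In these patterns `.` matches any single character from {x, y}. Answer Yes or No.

Yes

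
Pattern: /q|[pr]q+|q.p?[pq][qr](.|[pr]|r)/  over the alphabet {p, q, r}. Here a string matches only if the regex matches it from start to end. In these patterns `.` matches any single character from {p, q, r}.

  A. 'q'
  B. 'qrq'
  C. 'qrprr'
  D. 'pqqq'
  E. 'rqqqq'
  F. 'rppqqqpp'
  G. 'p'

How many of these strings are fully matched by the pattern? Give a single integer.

4

A → match
B → no match
C → match
D → match
E → match
F → no match
G → no match
Total matched: 4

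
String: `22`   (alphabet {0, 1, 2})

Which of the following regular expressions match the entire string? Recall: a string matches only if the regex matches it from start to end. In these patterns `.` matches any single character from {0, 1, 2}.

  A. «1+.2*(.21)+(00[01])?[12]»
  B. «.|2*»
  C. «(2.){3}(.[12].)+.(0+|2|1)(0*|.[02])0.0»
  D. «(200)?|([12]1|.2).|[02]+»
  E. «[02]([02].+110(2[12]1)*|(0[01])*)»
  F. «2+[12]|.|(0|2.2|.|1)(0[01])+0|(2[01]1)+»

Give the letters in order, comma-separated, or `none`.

A → no match — must start with `1`
B → match
C → no match — must end with `0`
D → match
E → no match
F → match

B, D, F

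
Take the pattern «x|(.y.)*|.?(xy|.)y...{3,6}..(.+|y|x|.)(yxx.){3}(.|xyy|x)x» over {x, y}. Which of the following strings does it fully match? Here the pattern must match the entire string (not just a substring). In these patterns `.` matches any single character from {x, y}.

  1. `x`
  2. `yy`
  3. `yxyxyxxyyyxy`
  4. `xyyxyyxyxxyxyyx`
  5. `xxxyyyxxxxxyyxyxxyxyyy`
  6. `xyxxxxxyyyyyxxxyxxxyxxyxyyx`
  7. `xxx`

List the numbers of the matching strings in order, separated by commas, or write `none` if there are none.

1, 4, 6

1. `x` → match
2. `yy` → no match
3. `yxyxyxxyyyxy` → no match
4 → match
5 → no match
6 → match
7. `xxx` → no match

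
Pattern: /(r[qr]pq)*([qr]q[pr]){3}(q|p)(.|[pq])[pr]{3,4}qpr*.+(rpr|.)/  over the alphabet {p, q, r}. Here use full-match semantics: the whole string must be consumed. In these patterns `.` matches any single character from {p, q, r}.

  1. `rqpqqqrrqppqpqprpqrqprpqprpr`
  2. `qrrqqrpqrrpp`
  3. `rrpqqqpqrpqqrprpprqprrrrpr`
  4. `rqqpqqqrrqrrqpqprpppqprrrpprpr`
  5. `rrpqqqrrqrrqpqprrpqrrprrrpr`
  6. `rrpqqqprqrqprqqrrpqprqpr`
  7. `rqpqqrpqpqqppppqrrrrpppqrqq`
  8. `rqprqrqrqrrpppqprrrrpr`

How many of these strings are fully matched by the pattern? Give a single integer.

1 → no match
2 → no match
3 → no match
4 → no match
5 → no match
6 → no match
7 → no match
8 → no match
Total matched: 0

0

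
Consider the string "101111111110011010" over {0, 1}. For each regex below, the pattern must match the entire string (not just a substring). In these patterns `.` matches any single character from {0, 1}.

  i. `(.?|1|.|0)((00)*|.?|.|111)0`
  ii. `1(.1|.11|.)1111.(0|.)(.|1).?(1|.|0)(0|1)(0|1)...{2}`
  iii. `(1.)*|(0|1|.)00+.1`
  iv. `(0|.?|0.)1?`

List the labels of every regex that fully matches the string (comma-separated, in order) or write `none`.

i → no match
ii → match
iii → no match
iv → no match

ii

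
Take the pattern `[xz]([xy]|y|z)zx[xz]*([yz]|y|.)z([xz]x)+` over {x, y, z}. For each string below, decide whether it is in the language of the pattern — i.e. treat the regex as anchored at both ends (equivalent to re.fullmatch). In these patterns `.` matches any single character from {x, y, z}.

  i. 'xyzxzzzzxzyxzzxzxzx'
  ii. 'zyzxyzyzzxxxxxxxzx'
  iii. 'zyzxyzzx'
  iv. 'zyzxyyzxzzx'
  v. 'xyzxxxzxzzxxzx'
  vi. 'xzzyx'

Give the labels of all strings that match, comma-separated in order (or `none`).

i → no match
ii → no match
iii → match
iv → no match
v → match
vi → no match

iii, v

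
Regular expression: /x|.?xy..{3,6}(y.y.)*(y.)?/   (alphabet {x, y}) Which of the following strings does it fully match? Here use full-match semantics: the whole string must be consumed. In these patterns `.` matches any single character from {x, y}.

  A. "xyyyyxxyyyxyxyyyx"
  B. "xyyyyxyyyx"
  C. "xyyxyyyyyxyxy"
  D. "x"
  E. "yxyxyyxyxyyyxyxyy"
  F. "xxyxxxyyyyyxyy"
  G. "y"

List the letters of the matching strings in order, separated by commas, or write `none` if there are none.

A, B, D, E, F

A → match
B → match
C → no match
D → match
E → match
F → match
G → no match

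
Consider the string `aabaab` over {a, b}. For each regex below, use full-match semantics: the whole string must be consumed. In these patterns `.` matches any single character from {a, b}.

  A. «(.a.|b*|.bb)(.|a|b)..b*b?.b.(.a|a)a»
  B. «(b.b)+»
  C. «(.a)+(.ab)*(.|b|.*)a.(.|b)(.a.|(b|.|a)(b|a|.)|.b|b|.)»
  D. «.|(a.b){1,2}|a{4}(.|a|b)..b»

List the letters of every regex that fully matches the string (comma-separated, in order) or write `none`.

D

A → no match — must end with `aa`
B → no match — must start with `b`
C → no match
D → match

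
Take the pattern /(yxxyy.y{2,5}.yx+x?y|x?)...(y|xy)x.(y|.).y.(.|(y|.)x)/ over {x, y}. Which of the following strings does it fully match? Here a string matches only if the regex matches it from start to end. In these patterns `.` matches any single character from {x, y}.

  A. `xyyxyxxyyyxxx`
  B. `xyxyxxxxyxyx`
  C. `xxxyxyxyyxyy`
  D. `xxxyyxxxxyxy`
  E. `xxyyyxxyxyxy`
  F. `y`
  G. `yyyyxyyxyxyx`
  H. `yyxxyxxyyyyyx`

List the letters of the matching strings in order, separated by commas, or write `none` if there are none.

A → match
B → match
C → no match
D → match
E → match
F → no match
G → match
H → match

A, B, D, E, G, H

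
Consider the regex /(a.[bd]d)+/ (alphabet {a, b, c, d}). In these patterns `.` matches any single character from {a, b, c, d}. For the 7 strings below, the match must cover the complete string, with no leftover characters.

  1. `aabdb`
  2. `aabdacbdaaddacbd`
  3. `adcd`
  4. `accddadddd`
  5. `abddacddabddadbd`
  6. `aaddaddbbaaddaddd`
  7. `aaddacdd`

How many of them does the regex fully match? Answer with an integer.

3

1. `aabdb` → no match — must end with `d`
2 → match
3. `adcd` → no match
4. `accddadddd` → no match
5 → match
6 → no match
7. `aaddacdd` → match
Total matched: 3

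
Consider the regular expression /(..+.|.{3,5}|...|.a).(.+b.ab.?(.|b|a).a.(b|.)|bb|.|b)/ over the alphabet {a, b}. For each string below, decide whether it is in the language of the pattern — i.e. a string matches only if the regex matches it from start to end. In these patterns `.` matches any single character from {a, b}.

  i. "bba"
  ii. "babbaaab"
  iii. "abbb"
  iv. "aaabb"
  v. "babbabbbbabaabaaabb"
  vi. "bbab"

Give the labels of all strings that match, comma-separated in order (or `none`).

i → no match
ii → match
iii → no match
iv → match
v → match
vi → no match

ii, iv, v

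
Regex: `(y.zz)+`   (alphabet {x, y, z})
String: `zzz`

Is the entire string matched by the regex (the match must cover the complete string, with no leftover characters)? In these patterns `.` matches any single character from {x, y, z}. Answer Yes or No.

Every match must start with `y`, but `zzz` does not.

No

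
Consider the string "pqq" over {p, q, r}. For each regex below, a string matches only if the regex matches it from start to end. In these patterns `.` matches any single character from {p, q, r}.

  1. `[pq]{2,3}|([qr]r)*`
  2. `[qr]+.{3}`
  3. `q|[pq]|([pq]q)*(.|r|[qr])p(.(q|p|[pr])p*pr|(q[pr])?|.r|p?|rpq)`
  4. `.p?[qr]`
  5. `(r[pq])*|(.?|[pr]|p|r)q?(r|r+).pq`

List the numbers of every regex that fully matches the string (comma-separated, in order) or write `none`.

1

1 → match
2 → no match
3 → no match
4 → no match
5 → no match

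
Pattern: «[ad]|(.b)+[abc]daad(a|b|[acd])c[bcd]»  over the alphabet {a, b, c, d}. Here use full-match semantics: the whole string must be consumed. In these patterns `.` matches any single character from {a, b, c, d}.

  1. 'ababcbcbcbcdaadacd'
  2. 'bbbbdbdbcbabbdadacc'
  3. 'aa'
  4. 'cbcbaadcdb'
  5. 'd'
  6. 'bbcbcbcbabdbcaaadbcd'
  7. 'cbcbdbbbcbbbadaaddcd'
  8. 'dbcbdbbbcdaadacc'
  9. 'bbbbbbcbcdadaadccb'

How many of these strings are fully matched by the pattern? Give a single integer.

4

1 → match
2 → no match
3 → no match
4 → no match
5 → match
6 → no match
7 → match
8 → match
9 → no match
Total matched: 4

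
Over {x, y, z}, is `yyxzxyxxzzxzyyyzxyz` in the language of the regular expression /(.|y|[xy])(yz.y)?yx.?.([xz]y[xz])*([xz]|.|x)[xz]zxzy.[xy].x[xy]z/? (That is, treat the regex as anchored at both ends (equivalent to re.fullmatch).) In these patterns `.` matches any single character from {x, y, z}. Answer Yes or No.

Yes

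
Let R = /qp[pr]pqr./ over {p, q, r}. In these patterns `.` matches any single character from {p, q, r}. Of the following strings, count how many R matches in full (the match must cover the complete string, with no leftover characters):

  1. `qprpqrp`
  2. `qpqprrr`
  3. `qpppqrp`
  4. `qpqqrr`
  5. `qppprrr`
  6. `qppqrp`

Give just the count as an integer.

2

1 → match
2 → no match
3 → match
4 → no match
5 → no match
6 → no match
Total matched: 2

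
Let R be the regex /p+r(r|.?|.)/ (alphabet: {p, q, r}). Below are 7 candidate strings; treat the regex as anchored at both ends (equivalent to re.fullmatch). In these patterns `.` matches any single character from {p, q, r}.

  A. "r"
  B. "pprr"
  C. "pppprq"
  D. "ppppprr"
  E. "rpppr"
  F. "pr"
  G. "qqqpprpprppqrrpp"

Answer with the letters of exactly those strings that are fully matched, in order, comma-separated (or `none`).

A → no match — must start with "p"
B → match
C → match
D → match
E → no match — must start with "p"
F → match
G → no match — must start with "p"

B, C, D, F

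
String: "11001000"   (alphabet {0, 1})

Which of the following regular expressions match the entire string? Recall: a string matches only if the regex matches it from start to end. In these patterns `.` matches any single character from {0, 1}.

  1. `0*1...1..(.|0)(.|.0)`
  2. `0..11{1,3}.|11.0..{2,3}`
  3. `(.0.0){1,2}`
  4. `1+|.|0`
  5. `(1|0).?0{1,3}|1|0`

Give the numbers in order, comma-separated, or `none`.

1 → no match
2 → match
3 → no match
4 → no match
5 → no match

2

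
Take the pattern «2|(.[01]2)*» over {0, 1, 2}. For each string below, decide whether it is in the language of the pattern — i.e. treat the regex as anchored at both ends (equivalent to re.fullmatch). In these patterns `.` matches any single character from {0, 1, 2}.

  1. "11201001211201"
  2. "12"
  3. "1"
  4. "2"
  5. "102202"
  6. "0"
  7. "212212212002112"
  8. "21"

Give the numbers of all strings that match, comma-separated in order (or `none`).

1 → no match
2. "12" → no match
3. "1" → no match
4. "2" → match
5. "102202" → match
6. "0" → no match
7 → match
8. "21" → no match

4, 5, 7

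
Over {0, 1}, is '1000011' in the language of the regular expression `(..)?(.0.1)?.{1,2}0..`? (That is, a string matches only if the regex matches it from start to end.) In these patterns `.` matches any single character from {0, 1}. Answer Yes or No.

Yes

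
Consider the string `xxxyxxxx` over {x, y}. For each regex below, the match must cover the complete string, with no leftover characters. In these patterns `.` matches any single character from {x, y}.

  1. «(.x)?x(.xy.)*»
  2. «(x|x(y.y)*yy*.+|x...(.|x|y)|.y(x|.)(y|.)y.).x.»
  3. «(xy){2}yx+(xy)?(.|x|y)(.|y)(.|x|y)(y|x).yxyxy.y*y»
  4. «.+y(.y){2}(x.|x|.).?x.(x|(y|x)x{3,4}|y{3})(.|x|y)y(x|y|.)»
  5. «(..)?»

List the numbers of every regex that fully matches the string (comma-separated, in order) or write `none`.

1 → no match
2 → match
3 → no match — must start with `xy`
4 → no match
5 → no match

2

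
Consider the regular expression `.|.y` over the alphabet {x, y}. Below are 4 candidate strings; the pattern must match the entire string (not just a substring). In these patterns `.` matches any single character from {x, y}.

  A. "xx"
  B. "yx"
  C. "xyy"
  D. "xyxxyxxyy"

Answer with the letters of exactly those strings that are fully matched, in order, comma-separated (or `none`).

A. "xx" → no match
B. "yx" → no match
C. "xyy" → no match
D. "xyxxyxxyy" → no match

none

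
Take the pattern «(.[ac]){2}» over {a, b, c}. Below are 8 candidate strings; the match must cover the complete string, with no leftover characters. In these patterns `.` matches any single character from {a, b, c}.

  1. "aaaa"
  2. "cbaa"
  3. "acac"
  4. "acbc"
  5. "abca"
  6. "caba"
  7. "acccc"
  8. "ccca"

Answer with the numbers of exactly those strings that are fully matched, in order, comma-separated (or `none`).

1, 3, 4, 6, 8

1 → match
2 → no match
3 → match
4 → match
5 → no match
6 → match
7 → no match
8 → match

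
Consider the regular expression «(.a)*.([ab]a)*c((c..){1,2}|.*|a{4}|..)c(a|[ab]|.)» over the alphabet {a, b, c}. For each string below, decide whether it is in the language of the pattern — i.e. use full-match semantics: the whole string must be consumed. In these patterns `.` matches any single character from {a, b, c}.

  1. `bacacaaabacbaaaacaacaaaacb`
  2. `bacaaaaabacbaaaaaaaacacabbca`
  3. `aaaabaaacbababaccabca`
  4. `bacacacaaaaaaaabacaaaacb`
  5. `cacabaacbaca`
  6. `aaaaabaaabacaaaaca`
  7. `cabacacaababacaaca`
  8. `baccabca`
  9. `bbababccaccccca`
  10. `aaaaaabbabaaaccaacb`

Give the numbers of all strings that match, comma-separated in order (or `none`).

3, 4, 5, 6, 7, 8, 10

1 → no match
2 → no match
3 → match
4 → match
5 → match
6 → match
7 → match
8 → match
9 → no match
10 → match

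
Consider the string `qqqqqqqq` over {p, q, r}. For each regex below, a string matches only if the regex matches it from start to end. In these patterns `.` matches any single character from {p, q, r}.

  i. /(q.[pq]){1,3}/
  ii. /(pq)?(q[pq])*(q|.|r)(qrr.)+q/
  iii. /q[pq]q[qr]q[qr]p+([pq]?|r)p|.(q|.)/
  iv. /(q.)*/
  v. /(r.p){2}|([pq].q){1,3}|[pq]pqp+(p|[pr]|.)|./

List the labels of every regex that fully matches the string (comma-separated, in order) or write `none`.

i → no match
ii → no match
iii → no match
iv → match
v → no match

iv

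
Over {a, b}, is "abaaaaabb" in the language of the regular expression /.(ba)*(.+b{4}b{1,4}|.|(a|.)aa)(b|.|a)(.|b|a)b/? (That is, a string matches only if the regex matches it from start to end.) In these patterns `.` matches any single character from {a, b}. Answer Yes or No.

Yes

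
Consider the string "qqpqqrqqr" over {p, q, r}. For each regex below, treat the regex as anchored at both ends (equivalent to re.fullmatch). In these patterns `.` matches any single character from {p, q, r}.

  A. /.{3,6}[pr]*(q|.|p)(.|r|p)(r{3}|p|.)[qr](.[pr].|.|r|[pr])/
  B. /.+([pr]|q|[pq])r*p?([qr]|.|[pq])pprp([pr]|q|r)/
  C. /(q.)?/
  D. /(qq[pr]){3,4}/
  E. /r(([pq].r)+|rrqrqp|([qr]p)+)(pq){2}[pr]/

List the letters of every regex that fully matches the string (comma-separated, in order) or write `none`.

A, D

A → match
B → no match
C → no match
D → match
E → no match — must start with "r"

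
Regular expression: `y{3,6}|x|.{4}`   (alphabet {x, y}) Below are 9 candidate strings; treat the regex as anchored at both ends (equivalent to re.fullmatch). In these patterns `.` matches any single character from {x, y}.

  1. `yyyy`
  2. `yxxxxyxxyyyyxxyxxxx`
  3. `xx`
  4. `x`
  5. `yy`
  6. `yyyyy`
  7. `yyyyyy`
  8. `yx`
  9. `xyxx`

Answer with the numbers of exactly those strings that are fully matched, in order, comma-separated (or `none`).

1 → match
2 → no match
3 → no match
4 → match
5 → no match
6 → match
7 → match
8 → no match
9 → match

1, 4, 6, 7, 9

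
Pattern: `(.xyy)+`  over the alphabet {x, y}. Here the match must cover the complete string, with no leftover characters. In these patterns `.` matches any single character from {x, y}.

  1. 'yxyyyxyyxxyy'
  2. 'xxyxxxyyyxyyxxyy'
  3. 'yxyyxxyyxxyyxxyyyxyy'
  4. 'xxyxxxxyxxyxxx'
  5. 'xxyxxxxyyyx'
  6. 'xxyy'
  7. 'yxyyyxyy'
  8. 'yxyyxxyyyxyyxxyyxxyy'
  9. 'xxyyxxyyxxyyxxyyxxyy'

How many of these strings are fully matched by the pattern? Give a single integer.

1 → match
2 → no match
3 → match
4 → no match — must end with 'xyy'
5 → no match — must end with 'xyy'
6 → match
7 → match
8 → match
9 → match
Total matched: 6

6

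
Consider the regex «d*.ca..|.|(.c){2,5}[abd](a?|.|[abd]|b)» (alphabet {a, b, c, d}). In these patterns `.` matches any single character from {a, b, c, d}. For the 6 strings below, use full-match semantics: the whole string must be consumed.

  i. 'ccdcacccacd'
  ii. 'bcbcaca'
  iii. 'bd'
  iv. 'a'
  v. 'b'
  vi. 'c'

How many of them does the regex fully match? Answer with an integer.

5

i. 'ccdcacccacd' → match
ii. 'bcbcaca' → match
iii. 'bd' → no match
iv. 'a' → match
v. 'b' → match
vi. 'c' → match
Total matched: 5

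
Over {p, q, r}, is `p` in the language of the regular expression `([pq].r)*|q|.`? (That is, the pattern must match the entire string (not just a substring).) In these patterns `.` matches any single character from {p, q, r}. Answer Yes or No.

Yes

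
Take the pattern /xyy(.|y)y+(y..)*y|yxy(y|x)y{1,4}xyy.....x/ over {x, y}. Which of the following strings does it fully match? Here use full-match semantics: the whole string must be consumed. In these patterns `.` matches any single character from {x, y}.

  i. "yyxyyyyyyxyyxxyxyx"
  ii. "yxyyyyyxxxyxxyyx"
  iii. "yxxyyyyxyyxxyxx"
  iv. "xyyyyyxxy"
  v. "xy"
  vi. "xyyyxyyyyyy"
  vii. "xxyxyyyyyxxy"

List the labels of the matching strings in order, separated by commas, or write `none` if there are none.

i → no match
ii → no match
iii → no match
iv. "xyyyyyxxy" → match
v. "xy" → no match
vi. "xyyyxyyyyyy" → no match
vii. "xxyxyyyyyxxy" → no match

iv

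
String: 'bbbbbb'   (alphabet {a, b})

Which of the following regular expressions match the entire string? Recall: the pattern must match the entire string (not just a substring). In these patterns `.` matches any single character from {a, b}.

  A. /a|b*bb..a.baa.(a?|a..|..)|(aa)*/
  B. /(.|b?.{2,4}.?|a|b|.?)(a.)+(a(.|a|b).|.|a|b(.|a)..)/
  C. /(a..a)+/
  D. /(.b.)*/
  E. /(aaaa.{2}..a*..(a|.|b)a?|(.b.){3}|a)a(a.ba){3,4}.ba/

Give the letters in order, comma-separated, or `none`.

D

A → no match
B → no match
C → no match — must start with 'a'
D → match
E → no match — must end with 'ba'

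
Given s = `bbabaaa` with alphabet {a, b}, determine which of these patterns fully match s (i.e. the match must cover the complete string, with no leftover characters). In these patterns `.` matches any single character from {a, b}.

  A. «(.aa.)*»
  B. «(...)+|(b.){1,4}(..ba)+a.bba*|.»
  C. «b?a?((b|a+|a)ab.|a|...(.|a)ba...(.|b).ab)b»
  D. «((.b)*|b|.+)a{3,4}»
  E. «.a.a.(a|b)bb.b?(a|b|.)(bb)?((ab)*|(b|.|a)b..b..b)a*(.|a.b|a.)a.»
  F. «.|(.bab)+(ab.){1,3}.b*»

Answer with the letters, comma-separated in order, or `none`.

A → no match
B → no match
C → no match — must end with `b`
D → match
E → no match
F → no match

D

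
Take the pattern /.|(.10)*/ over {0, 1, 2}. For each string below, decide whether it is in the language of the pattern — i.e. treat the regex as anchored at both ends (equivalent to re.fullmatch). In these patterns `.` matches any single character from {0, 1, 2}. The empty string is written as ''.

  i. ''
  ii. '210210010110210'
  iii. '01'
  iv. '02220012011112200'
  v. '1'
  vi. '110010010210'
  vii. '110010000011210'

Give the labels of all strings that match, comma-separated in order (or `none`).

i → match
ii → match
iii → no match
iv → no match
v → match
vi → match
vii → no match

i, ii, v, vi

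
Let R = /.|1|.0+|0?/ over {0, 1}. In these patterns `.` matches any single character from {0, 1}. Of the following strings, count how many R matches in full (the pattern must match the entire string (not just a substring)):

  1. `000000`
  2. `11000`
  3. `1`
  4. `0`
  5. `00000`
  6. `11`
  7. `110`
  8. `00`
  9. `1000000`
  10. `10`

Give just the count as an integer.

1 → match
2 → no match
3 → match
4 → match
5 → match
6 → no match
7 → no match
8 → match
9 → match
10 → match
Total matched: 7

7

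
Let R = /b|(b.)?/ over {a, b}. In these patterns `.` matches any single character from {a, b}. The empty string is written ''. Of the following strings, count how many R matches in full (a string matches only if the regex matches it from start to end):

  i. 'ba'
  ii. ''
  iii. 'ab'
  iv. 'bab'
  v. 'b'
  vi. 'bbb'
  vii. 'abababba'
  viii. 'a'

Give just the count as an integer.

3

i → match
ii → match
iii → no match
iv → no match
v → match
vi → no match
vii → no match
viii → no match
Total matched: 3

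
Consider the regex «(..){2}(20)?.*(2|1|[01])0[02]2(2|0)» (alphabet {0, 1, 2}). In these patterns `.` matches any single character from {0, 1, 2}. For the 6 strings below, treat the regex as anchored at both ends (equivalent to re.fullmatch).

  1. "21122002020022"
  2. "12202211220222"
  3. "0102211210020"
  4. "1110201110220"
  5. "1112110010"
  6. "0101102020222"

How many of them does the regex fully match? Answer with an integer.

1 → match
2 → match
3 → match
4 → match
5. "1112110010" → no match
6 → match
Total matched: 5

5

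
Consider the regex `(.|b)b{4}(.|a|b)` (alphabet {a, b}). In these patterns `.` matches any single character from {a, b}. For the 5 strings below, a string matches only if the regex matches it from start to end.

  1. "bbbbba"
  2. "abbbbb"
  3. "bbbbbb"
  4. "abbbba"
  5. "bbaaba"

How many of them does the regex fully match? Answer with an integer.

1 → match
2 → match
3 → match
4 → match
5 → no match
Total matched: 4

4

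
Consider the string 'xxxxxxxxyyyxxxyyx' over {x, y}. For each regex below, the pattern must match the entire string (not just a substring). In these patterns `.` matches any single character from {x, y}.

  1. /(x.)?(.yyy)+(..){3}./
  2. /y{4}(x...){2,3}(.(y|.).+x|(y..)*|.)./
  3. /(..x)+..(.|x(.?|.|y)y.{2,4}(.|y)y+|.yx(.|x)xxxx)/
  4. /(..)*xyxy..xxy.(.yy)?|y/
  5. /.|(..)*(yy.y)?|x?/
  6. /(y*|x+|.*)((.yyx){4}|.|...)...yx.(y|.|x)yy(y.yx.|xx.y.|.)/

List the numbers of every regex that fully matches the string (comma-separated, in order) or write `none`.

6

1 → no match
2 → no match — must start with 'y'
3 → no match
4 → no match
5 → no match
6 → match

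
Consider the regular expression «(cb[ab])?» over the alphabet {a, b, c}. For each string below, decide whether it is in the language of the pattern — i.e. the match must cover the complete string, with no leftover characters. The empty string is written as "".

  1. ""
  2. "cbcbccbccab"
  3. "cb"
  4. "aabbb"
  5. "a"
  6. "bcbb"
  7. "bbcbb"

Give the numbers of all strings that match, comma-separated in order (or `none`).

1 → match
2 → no match
3 → no match
4 → no match
5 → no match
6 → no match
7 → no match

1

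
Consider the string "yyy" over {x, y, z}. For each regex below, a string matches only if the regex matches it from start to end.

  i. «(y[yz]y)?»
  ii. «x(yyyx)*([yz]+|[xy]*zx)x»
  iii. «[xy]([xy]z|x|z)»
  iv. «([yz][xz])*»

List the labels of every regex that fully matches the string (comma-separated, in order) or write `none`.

i → match
ii → no match — must start with "x"
iii → no match
iv → no match

i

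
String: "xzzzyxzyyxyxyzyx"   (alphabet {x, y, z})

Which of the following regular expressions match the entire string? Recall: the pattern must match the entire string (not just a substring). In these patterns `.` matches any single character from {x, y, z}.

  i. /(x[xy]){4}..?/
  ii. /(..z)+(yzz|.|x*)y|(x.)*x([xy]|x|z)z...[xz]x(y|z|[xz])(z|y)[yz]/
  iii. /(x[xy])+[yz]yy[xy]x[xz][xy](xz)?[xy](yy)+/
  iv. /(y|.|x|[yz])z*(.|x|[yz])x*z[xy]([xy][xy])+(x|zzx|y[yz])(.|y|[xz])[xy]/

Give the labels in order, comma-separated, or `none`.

iv

i → no match
ii → no match
iii → no match — must end with "yy"
iv → match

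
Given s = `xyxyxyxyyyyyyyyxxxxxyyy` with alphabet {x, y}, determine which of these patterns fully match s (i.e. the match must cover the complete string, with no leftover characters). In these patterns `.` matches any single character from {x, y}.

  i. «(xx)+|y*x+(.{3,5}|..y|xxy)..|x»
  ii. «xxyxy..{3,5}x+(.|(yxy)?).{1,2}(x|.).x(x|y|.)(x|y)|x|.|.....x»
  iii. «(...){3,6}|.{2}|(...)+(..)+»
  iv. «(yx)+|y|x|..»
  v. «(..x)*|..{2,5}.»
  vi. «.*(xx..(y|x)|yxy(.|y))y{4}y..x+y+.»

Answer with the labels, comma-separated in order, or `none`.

iii, vi

i → no match
ii → no match
iii → match
iv → no match
v → no match
vi → match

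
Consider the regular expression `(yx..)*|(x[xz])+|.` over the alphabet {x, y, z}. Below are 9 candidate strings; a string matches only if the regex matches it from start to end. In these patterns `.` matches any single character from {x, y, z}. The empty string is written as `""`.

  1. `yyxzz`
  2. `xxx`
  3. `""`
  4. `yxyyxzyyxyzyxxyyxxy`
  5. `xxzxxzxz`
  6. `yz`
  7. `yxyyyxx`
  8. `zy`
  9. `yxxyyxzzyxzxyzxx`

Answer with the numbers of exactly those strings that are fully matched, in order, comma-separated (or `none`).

3

1 → no match
2 → no match
3 → match
4 → no match
5 → no match
6 → no match
7 → no match
8 → no match
9 → no match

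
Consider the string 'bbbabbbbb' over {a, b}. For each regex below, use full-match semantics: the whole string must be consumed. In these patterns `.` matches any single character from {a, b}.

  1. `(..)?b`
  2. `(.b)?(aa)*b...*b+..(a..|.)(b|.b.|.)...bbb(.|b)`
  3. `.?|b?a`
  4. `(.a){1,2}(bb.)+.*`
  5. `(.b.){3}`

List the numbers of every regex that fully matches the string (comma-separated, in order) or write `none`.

1 → no match
2 → no match
3 → no match
4 → no match
5 → match

5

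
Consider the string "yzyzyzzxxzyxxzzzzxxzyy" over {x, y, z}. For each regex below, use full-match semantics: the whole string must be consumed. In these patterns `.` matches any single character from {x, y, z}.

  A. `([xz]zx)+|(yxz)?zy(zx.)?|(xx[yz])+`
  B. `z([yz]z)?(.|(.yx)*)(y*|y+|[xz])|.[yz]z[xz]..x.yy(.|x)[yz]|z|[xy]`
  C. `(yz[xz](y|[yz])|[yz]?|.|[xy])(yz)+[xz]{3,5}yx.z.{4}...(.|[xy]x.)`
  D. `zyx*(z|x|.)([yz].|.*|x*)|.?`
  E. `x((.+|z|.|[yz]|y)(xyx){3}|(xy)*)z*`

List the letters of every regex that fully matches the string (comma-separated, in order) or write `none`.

A → no match
B → no match
C → match
D → no match
E → no match — must start with "x"

C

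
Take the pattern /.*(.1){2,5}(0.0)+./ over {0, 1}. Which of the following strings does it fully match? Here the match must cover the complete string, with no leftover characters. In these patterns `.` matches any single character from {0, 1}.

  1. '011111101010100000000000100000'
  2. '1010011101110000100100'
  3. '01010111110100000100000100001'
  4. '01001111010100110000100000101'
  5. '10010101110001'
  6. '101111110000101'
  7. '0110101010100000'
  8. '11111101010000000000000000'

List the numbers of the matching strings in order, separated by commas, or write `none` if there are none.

1, 2, 3, 5, 6, 7, 8

1 → match
2 → match
3 → match
4 → no match
5 → match
6 → match
7 → match
8 → match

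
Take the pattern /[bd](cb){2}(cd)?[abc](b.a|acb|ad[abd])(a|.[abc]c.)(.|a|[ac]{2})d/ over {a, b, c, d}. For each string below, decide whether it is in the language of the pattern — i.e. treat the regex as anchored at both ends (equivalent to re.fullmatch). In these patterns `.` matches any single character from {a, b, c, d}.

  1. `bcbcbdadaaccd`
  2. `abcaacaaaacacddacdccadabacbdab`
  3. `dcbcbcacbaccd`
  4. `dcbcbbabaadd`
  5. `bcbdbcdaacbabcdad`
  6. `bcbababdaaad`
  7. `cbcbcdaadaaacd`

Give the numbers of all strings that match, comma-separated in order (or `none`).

3

1 → no match
2 → no match — must end with `d`
3 → match
4. `dcbcbbabaadd` → no match
5 → no match
6. `bcbababdaaad` → no match
7 → no match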